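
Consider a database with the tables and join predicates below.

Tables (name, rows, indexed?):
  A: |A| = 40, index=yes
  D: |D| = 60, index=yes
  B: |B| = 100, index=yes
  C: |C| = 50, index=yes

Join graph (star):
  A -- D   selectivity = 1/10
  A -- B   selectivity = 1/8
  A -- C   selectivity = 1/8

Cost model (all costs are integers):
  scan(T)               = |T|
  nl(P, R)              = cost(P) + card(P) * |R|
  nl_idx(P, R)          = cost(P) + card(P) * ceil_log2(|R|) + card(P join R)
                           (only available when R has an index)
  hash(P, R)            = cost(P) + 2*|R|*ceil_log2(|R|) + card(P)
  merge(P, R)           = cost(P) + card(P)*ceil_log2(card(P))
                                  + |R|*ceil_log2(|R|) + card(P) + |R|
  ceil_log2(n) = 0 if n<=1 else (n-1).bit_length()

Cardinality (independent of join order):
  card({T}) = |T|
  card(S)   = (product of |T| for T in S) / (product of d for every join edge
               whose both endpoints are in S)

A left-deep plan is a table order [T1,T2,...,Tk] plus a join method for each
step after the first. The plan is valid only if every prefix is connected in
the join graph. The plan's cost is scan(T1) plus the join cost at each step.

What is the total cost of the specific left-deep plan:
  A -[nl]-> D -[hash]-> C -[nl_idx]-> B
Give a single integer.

32530

step 1: scan A: cost=40, card=40
step 2: join D via nl
    card(P join D) = 40*60/(10) = 240
    cost = 40 + 40*60 = 2440
step 3: join C via hash
    card(P join C) = 240*50/(8) = 1500
    cost = 2440 + 2*50*6 + 240 = 3280
step 4: join B via nl_idx
    card(P join B) = 1500*100/(8) = 18750
    cost = 3280 + 1500*7 + 18750 = 32530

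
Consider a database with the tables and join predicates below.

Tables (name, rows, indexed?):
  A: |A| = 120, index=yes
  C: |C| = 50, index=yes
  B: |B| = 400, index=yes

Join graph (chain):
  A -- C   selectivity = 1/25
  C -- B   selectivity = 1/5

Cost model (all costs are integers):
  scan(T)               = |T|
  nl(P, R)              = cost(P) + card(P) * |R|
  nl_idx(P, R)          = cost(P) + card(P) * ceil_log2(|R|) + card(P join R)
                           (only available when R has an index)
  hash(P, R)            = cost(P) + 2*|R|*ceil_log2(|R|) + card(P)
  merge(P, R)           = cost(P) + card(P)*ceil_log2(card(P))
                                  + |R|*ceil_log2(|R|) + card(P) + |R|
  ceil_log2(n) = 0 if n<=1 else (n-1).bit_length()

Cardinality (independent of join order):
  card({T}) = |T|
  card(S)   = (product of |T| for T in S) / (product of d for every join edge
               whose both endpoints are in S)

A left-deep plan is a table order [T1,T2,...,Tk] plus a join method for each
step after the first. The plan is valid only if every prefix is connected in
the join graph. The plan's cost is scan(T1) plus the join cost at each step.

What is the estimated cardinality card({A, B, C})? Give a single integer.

Tables in S: A(120), B(400), C(50)
Edges inside S: A-C(d=25), C-B(d=5)
numerator = 120 * 400 * 50 = 2400000
denominator = 25 * 5 = 125
card(S) = 2400000 / 125 = 19200

19200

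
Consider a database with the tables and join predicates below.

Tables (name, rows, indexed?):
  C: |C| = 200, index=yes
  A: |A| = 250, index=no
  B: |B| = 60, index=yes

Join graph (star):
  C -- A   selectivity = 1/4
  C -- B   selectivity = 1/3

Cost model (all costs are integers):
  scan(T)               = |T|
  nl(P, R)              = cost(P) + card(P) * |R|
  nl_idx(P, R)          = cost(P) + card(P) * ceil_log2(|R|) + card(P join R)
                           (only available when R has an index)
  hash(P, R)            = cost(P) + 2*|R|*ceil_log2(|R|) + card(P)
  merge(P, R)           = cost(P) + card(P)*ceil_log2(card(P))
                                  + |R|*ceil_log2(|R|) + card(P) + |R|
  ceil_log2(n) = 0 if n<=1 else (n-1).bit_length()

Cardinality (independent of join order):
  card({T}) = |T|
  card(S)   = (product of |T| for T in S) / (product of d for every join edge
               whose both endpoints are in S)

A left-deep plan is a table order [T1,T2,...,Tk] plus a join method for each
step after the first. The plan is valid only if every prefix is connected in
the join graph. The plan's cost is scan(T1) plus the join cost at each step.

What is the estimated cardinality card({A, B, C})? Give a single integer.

250000

Tables in S: A(250), B(60), C(200)
Edges inside S: C-A(d=4), C-B(d=3)
numerator = 250 * 60 * 200 = 3000000
denominator = 4 * 3 = 12
card(S) = 3000000 / 12 = 250000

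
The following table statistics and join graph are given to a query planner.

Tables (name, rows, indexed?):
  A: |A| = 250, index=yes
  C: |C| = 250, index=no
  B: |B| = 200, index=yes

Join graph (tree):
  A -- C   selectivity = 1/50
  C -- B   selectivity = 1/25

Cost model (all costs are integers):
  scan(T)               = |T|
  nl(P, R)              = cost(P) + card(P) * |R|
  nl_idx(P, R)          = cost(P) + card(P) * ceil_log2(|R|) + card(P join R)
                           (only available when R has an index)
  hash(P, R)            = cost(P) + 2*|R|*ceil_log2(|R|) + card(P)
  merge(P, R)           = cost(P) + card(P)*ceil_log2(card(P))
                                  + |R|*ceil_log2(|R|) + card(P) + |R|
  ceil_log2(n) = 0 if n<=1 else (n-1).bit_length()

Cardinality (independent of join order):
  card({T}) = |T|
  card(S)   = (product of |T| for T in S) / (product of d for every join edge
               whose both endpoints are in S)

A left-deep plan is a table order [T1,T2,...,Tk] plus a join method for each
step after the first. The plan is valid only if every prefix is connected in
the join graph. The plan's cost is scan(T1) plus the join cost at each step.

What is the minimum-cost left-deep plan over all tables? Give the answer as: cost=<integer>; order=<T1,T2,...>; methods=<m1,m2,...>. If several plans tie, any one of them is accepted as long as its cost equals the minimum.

Selinger DP (subsets sized 1..n):
  {A}: scan cost=250, card=250
  {C}: scan cost=250, card=250
  {B}: scan cost=200, card=200
  {AC}: card=1250; try (A,nl_idx)→3500, (C,hash)→4500, (A,hash)→4500, (C,merge)→4750, (A,merge)→4750, (C,nl)→62750 …(+1); best=3500 via (A,nl_idx)
  {BC}: card=2000; try (B,hash)→3700, (C,merge)→4250, (B,nl_idx)→4250, (B,merge)→4300, (C,hash)→4400, (C,nl)→50200 …(+1); best=3700 via (B,hash)
  {ABC}: card=10000; try (B,hash)→7950, (A,hash)→9700, (B,merge)→20300, (B,nl_idx)→23500, (A,nl_idx)→29700, (A,merge)→29950 …(+2); best=7950 via (B,hash)

cost=7950; order=C,A,B; methods=nl_idx,hash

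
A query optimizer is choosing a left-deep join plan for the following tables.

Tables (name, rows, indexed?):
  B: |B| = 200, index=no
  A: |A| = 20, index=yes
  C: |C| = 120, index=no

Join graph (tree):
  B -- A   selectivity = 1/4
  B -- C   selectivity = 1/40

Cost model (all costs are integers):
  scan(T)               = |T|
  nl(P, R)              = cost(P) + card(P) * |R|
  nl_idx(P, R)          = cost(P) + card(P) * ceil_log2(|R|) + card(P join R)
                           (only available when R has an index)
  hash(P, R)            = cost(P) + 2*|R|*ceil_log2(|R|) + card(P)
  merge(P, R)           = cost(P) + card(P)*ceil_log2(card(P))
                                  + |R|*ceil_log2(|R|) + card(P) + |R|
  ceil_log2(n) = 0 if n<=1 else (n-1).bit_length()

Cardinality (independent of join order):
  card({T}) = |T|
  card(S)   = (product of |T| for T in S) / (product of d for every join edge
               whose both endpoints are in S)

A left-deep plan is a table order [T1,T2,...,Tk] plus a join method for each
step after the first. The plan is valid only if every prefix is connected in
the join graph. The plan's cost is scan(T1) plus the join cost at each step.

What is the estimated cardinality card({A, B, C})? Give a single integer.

3000

Tables in S: A(20), B(200), C(120)
Edges inside S: B-A(d=4), B-C(d=40)
numerator = 20 * 200 * 120 = 480000
denominator = 4 * 40 = 160
card(S) = 480000 / 160 = 3000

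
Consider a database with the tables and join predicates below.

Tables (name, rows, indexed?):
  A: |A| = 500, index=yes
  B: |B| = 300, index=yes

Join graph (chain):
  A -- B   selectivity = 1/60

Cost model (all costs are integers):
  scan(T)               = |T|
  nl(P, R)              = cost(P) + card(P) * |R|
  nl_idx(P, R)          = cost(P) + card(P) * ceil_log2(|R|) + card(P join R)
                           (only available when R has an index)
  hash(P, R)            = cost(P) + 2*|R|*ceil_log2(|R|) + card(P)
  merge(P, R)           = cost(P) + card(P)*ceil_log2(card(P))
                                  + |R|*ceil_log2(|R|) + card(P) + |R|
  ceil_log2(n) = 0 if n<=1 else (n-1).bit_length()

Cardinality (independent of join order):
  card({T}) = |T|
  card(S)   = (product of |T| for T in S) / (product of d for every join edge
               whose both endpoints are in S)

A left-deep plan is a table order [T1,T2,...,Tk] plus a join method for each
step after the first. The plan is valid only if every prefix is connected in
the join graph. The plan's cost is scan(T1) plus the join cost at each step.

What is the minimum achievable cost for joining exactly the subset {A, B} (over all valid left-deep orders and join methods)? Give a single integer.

5500

Selinger DP over subsets of {A,B}:
  {A}: scan cost=500, card=500
  {B}: scan cost=300, card=300
  {AB}: card=2500; try (A,nl_idx)→5500, (B,hash)→6400, (B,nl_idx)→7500, (A,merge)→8300, (B,merge)→8500, (A,hash)→9600 …(+2); best=5500 via (A,nl_idx)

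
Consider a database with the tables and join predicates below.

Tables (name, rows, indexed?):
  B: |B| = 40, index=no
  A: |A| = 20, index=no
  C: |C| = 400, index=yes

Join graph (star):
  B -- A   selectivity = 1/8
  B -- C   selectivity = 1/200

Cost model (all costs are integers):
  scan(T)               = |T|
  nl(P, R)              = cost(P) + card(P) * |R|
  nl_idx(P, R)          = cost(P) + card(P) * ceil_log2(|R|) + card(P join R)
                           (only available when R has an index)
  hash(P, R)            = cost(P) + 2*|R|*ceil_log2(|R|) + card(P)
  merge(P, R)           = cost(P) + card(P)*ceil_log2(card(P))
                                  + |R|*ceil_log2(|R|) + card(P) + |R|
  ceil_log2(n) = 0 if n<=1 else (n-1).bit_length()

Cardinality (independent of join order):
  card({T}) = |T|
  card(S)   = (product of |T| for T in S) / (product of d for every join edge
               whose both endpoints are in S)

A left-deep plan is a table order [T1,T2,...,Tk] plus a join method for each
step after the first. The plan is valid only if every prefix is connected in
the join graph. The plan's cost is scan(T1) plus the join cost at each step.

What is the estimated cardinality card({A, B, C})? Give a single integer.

200

Tables in S: A(20), B(40), C(400)
Edges inside S: B-A(d=8), B-C(d=200)
numerator = 20 * 40 * 400 = 320000
denominator = 8 * 200 = 1600
card(S) = 320000 / 1600 = 200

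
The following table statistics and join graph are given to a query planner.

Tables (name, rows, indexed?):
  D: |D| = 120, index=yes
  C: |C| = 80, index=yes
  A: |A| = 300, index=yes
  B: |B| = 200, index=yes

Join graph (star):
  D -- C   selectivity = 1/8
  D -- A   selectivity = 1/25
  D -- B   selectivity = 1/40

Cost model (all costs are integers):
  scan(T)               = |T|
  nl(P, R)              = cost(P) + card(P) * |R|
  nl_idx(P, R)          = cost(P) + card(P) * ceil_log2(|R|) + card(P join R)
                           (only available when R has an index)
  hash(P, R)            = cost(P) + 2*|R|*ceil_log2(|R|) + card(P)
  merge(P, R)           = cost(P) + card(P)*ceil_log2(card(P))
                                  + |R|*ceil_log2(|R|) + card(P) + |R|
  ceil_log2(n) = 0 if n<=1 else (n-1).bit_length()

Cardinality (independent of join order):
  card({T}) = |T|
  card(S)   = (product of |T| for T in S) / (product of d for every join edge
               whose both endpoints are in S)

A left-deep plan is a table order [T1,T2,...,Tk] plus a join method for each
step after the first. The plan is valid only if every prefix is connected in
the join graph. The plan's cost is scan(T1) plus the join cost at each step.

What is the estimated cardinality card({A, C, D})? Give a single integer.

Tables in S: A(300), C(80), D(120)
Edges inside S: D-C(d=8), D-A(d=25)
numerator = 300 * 80 * 120 = 2880000
denominator = 8 * 25 = 200
card(S) = 2880000 / 200 = 14400

14400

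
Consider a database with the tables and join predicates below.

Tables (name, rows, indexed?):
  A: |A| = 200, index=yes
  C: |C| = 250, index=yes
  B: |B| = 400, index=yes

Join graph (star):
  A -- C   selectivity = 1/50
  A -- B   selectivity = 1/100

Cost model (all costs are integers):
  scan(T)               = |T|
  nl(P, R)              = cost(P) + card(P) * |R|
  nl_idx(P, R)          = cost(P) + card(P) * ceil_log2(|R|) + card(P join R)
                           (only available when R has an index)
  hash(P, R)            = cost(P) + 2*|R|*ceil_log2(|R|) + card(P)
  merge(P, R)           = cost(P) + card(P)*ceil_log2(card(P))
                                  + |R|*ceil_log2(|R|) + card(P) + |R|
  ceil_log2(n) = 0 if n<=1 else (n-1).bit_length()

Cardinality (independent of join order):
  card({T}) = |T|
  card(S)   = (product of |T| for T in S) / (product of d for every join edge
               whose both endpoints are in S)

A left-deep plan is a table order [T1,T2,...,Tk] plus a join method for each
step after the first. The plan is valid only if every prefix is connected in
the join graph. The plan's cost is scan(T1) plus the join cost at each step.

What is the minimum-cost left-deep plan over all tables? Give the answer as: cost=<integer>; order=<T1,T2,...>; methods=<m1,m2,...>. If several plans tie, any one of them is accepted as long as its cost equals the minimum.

cost=7600; order=A,B,C; methods=nl_idx,hash

Selinger DP (subsets sized 1..n):
  {A}: scan cost=200, card=200
  {C}: scan cost=250, card=250
  {B}: scan cost=400, card=400
  {AC}: card=1000; try (C,nl_idx)→2800, (A,nl_idx)→3250, (A,hash)→3700, (C,merge)→4250, (A,merge)→4300, (C,hash)→4400 …(+2); best=2800 via (C,nl_idx)
  {AB}: card=800; try (B,nl_idx)→2800, (A,hash)→4000, (A,nl_idx)→4400, (B,merge)→6000, (A,merge)→6200, (B,hash)→7600 …(+2); best=2800 via (B,nl_idx)
  {ABC}: card=4000; try (C,hash)→7600, (B,hash)→11000, (C,nl_idx)→13200, (C,merge)→13850, (B,nl_idx)→15800, (B,merge)→17800 …(+2); best=7600 via (C,hash)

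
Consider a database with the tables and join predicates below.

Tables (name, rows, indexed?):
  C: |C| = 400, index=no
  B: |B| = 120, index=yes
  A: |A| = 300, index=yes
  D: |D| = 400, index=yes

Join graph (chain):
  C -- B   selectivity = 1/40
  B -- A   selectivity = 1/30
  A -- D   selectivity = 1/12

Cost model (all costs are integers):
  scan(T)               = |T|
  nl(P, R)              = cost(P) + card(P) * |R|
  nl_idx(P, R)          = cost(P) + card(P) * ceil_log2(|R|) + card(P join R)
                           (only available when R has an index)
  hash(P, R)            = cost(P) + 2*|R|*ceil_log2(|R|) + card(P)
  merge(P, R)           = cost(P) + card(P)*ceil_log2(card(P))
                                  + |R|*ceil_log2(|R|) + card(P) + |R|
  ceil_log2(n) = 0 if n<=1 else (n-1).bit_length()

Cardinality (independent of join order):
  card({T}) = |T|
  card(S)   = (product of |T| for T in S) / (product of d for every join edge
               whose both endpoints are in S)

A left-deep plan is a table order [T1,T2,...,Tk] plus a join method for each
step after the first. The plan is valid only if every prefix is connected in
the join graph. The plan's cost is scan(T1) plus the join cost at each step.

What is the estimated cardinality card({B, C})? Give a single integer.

Tables in S: B(120), C(400)
Edges inside S: C-B(d=40)
numerator = 120 * 400 = 48000
denominator = 40 = 40
card(S) = 48000 / 40 = 1200

1200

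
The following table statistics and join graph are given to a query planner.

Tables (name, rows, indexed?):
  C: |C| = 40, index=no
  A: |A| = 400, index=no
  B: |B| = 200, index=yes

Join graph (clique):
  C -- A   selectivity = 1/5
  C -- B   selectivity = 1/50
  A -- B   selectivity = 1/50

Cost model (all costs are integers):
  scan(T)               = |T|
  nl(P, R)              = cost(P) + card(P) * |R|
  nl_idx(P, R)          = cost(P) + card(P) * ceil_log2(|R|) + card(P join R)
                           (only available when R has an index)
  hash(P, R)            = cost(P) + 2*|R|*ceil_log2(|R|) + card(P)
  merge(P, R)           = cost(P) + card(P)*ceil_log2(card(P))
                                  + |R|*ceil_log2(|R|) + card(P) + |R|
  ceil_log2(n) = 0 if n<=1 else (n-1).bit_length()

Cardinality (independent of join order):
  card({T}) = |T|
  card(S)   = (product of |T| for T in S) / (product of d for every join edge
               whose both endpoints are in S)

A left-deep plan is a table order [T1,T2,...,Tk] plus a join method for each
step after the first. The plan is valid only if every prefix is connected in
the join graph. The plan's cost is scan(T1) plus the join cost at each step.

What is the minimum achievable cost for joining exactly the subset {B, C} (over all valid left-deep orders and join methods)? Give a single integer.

Selinger DP over subsets of {B,C}:
  {C}: scan cost=40, card=40
  {B}: scan cost=200, card=200
  {BC}: card=160; try (B,nl_idx)→520, (C,hash)→880, (B,merge)→2120, (C,merge)→2280, (B,hash)→3280, (B,nl)→8040 …(+1); best=520 via (B,nl_idx)

520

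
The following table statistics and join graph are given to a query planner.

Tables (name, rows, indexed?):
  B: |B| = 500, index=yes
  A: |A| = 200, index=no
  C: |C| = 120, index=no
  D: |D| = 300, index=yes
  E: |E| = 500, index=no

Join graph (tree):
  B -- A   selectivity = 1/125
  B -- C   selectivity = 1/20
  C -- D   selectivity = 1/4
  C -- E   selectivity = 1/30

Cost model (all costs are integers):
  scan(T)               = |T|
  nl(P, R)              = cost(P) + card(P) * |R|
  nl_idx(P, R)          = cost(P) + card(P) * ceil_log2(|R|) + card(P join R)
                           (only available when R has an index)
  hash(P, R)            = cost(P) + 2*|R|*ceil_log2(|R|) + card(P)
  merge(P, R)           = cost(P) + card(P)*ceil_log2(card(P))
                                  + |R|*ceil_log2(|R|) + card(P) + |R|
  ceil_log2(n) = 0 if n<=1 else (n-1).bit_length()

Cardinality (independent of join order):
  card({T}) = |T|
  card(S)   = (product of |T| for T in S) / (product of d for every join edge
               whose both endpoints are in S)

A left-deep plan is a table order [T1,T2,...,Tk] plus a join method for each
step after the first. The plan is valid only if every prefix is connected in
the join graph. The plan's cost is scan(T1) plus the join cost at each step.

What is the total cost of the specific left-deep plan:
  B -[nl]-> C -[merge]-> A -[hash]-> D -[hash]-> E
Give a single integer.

480500

step 1: scan B: cost=500, card=500
step 2: join C via nl
    card(P join C) = 500*120/(20) = 3000
    cost = 500 + 500*120 = 60500
step 3: join A via merge
    card(P join A) = 3000*200/(125) = 4800
    cost = 60500 + 3000*12 + 200*8 + 3000 + 200 = 101300
step 4: join D via hash
    card(P join D) = 4800*300/(4) = 360000
    cost = 101300 + 2*300*9 + 4800 = 111500
step 5: join E via hash
    card(P join E) = 360000*500/(30) = 6000000
    cost = 111500 + 2*500*9 + 360000 = 480500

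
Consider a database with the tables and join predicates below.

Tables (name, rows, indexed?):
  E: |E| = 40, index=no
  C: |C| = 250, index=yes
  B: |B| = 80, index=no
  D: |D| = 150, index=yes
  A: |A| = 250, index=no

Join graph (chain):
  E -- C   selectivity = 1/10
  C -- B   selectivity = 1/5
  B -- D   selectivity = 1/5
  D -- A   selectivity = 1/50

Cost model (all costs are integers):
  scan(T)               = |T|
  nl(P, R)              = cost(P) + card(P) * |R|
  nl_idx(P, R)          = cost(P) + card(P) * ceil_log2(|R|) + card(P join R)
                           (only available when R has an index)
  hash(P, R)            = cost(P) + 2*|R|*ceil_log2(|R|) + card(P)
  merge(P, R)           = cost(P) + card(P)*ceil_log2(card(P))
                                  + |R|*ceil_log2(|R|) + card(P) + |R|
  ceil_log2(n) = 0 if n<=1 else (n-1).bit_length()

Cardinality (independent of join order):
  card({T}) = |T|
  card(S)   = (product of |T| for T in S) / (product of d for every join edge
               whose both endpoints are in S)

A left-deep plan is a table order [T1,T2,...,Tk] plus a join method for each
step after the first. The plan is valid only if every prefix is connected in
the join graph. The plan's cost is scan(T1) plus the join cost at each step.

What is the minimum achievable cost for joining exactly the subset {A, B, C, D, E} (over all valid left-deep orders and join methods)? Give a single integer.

505500

Selinger DP over subsets of {A,B,C,D,E}:
  {E}: scan cost=40, card=40
  {C}: scan cost=250, card=250
  {B}: scan cost=80, card=80
  {D}: scan cost=150, card=150
  {A}: scan cost=250, card=250
  {CE}: card=1000; try (E,hash)→980, (C,nl_idx)→1360, (C,merge)→2570, (E,merge)→2780, (C,hash)→4080, (C,nl)→10040 …(+1); best=980 via (E,hash)
  {BC}: card=4000; try (B,hash)→1620, (C,merge)→2970, (B,merge)→3140, (C,hash)→4160, (C,nl_idx)→4720, (C,nl)→20080 …(+1); best=1620 via (B,hash)
  {BD}: card=2400; try (B,hash)→1420, (D,merge)→2070, (B,merge)→2140, (D,hash)→2560, (D,nl_idx)→3120, (D,nl)→12080 …(+1); best=1420 via (B,hash)
  {AD}: card=750; try (D,hash)→2900, (D,nl_idx)→3000, (A,merge)→3750, (D,merge)→3850, (A,hash)→4300, (A,nl)→37650 …(+1); best=2900 via (D,hash)
  {BCE}: card=16000; try (B,hash)→3100, (E,hash)→6100, (B,merge)→12620, (E,merge)→53900, (B,nl)→80980, (E,nl)→161620; best=3100 via (B,hash)
  {BCD}: card=120000; try (C,hash)→7820, (D,hash)→8020, (C,merge)→34870, (D,merge)→54970, (C,nl_idx)→140620, (D,nl_idx)→153620 …(+2); best=7820 via (C,hash)
  {ABD}: card=12000; try (B,hash)→4770, (A,hash)→7820, (B,merge)→11790, (A,merge)→34870, (B,nl)→62900, (A,nl)→601420; best=4770 via (B,hash)
  {BCDE}: card=480000; try (D,hash)→21500, (E,hash)→128300, (D,merge)→244450, (D,nl_idx)→611100, (E,merge)→2168100, (D,nl)→2403100 …(+1); best=21500 via (D,hash)
  {ABCD}: card=600000; try (C,hash)→20770, (A,hash)→131820, (C,merge)→187020, (C,nl_idx)→700770, (A,merge)→2170070, (C,nl)→3004770 …(+1); best=20770 via (C,hash)
  {ABCDE}: card=2400000; try (A,hash)→505500, (E,hash)→621250, (A,merge)→9623750, (E,merge)→12621050, (E,nl)→24020770, (A,nl)→120021500; best=505500 via (A,hash)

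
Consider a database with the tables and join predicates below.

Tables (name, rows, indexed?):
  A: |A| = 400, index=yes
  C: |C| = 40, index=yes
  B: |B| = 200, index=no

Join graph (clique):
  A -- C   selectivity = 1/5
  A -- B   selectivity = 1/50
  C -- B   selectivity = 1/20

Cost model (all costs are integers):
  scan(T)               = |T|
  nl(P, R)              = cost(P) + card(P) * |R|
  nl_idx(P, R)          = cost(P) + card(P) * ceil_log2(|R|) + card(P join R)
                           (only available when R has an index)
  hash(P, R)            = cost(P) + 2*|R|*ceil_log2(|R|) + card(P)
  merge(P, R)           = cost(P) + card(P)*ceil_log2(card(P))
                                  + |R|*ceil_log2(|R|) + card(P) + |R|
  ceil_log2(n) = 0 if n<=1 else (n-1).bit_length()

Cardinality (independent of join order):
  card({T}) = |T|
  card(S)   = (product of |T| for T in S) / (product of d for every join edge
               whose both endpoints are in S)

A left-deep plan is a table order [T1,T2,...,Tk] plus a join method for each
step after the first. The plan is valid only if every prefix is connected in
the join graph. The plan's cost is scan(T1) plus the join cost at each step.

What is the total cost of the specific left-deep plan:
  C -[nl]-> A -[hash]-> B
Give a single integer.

22440

step 1: scan C: cost=40, card=40
step 2: join A via nl
    card(P join A) = 40*400/(5) = 3200
    cost = 40 + 40*400 = 16040
step 3: join B via hash
    card(P join B) = 3200*200/(50*20) = 640
    cost = 16040 + 2*200*8 + 3200 = 22440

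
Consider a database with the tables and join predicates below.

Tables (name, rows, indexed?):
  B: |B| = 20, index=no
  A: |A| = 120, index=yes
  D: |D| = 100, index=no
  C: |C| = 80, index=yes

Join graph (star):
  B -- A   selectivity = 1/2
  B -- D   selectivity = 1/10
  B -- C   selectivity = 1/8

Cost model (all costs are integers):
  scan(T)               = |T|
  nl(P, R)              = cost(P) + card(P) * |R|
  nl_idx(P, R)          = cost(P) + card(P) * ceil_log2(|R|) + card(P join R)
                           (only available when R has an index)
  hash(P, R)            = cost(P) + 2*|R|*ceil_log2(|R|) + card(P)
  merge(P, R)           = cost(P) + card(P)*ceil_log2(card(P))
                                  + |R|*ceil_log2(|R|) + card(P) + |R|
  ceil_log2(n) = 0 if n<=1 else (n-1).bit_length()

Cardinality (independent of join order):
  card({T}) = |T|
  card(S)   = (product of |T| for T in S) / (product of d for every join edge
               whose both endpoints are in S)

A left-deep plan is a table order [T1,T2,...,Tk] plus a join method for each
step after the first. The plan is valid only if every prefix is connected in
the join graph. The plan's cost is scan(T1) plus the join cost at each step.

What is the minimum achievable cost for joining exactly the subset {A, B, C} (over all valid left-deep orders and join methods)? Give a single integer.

2240

Selinger DP over subsets of {A,B,C}:
  {B}: scan cost=20, card=20
  {A}: scan cost=120, card=120
  {C}: scan cost=80, card=80
  {AB}: card=1200; try (B,hash)→440, (A,merge)→1100, (B,merge)→1200, (A,nl_idx)→1360, (A,hash)→1720, (A,nl)→2420 …(+1); best=440 via (B,hash)
  {BC}: card=200; try (C,nl_idx)→360, (B,hash)→360, (C,merge)→780, (B,merge)→840, (C,hash)→1160, (C,nl)→1620 …(+1); best=360 via (C,nl_idx)
  {ABC}: card=12000; try (A,hash)→2240, (C,hash)→2760, (A,merge)→3120, (A,nl_idx)→13760, (C,merge)→15480, (C,nl_idx)→20840 …(+2); best=2240 via (A,hash)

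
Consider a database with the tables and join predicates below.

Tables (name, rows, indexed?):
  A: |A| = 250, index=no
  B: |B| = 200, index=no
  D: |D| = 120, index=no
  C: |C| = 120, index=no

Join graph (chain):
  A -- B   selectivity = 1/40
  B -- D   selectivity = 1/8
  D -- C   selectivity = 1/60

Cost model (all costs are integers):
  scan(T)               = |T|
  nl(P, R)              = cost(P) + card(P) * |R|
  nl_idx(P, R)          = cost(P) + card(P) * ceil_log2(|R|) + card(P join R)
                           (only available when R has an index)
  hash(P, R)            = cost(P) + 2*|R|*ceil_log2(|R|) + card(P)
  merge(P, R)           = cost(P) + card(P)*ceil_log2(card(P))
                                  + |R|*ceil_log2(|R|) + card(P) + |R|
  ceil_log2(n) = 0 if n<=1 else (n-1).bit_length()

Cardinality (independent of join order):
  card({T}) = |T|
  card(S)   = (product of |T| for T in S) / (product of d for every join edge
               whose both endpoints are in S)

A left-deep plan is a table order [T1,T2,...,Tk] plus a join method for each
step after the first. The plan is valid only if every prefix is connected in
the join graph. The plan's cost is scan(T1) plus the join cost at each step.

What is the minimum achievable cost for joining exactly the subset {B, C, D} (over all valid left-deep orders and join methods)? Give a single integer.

Selinger DP over subsets of {B,C,D}:
  {B}: scan cost=200, card=200
  {D}: scan cost=120, card=120
  {C}: scan cost=120, card=120
  {BD}: card=3000; try (D,hash)→2080, (B,merge)→2880, (D,merge)→2960, (B,hash)→3440, (B,nl)→24120, (D,nl)→24200; best=2080 via (D,hash)
  {CD}: card=240; try (D,hash)→1920, (C,hash)→1920, (D,merge)→2040, (C,merge)→2040, (D,nl)→14520, (C,nl)→14520; best=1920 via (D,hash)
  {BCD}: card=6000; try (B,hash)→5360, (B,merge)→5880, (C,hash)→6760, (C,merge)→42040, (B,nl)→49920, (C,nl)→362080; best=5360 via (B,hash)

5360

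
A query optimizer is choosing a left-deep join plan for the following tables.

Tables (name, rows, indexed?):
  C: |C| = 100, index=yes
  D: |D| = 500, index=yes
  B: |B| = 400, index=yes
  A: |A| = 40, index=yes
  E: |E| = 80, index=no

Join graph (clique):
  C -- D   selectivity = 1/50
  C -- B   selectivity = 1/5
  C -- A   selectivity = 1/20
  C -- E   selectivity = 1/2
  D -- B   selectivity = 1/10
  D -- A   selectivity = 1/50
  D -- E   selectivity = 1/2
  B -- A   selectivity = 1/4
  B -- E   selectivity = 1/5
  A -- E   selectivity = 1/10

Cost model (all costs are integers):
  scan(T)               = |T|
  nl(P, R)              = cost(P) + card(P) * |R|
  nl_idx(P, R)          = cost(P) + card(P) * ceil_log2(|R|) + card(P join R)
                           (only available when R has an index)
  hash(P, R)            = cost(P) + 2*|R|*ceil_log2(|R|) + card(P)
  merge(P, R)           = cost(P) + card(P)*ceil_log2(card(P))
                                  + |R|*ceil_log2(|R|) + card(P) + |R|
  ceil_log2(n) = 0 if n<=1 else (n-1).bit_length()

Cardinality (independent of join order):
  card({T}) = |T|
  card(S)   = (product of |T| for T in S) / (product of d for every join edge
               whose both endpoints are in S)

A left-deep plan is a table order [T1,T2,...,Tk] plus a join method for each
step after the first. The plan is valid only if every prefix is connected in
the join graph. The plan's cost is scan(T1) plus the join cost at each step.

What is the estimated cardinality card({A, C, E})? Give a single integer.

Tables in S: A(40), C(100), E(80)
Edges inside S: C-A(d=20), C-E(d=2), A-E(d=10)
numerator = 40 * 100 * 80 = 320000
denominator = 20 * 2 * 10 = 400
card(S) = 320000 / 400 = 800

800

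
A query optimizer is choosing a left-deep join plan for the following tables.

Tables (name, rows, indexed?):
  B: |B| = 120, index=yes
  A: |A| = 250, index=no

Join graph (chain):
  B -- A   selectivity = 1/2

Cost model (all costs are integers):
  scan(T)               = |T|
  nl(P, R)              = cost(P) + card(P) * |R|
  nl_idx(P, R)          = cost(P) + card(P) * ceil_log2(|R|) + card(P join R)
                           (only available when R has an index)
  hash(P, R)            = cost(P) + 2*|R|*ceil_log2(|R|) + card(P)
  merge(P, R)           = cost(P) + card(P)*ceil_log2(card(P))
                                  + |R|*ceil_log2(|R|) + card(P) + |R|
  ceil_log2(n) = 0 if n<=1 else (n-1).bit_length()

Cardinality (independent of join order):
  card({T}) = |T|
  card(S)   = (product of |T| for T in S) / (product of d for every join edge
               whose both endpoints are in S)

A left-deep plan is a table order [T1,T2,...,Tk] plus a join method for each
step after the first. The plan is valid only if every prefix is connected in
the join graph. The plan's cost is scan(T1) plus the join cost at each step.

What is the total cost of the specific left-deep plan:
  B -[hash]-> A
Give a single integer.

step 1: scan B: cost=120, card=120
step 2: join A via hash
    card(P join A) = 120*250/(2) = 15000
    cost = 120 + 2*250*8 + 120 = 4240

4240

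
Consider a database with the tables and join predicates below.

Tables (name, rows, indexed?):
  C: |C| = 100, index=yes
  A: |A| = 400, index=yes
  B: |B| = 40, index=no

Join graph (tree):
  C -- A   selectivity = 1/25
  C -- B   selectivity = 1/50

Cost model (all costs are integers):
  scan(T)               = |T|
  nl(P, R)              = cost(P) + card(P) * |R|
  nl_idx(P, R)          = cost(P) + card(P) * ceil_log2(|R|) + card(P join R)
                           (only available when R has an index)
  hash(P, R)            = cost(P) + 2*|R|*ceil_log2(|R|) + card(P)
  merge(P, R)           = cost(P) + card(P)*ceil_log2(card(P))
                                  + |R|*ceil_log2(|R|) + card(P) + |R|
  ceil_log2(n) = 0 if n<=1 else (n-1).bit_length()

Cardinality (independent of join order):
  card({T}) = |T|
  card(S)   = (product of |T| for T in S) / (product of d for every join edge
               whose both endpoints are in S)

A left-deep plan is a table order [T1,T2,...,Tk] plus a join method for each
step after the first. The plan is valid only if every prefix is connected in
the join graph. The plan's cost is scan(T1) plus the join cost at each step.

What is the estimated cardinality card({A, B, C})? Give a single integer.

Tables in S: A(400), B(40), C(100)
Edges inside S: C-A(d=25), C-B(d=50)
numerator = 400 * 40 * 100 = 1600000
denominator = 25 * 50 = 1250
card(S) = 1600000 / 1250 = 1280

1280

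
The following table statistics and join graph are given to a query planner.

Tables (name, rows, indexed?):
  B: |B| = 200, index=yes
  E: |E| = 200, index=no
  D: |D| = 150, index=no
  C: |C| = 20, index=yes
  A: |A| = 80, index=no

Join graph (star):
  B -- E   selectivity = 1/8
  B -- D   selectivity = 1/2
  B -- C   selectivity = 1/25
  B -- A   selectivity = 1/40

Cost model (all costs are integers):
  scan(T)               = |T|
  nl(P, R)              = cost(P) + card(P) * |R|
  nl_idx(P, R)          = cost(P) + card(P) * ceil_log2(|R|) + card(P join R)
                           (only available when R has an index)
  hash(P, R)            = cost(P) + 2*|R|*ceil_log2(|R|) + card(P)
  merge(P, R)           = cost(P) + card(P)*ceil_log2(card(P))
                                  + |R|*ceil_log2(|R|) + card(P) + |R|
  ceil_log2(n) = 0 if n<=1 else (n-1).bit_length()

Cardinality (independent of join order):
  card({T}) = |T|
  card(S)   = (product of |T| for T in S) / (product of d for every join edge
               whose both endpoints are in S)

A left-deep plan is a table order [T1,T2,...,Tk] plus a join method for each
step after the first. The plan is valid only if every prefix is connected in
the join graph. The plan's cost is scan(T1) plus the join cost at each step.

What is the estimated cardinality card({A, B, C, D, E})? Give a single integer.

Tables in S: A(80), B(200), C(20), D(150), E(200)
Edges inside S: B-E(d=8), B-D(d=2), B-C(d=25), B-A(d=40)
numerator = 80 * 200 * 20 * 150 * 200 = 9600000000
denominator = 8 * 2 * 25 * 40 = 16000
card(S) = 9600000000 / 16000 = 600000

600000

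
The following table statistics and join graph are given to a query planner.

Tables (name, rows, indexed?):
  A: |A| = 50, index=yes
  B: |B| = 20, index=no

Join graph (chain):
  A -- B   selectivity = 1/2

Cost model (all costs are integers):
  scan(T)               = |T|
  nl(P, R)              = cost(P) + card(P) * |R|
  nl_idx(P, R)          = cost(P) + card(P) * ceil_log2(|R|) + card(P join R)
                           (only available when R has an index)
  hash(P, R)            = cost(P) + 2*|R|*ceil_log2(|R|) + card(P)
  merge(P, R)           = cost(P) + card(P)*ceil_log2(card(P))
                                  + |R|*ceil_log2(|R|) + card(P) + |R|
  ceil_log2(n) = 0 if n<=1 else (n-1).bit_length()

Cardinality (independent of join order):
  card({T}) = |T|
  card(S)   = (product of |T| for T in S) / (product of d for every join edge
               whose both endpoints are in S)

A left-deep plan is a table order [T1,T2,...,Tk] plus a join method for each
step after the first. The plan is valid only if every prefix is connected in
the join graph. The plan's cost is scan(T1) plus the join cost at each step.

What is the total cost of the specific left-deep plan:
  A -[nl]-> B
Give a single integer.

step 1: scan A: cost=50, card=50
step 2: join B via nl
    card(P join B) = 50*20/(2) = 500
    cost = 50 + 50*20 = 1050

1050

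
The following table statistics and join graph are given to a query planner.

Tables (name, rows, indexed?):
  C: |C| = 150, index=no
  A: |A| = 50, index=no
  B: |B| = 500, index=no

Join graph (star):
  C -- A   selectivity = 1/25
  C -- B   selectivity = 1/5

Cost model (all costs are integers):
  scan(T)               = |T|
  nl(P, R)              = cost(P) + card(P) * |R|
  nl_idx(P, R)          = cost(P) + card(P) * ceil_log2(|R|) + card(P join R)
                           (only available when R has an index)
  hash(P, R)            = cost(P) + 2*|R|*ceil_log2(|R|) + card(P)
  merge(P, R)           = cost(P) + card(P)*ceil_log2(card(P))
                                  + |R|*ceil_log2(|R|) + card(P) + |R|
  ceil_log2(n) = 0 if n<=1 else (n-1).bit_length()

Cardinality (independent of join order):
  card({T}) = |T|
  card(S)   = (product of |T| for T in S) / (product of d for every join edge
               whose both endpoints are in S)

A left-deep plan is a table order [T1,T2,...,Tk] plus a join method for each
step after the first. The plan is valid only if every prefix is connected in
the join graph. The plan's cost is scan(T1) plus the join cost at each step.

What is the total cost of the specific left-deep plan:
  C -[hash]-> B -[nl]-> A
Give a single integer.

step 1: scan C: cost=150, card=150
step 2: join B via hash
    card(P join B) = 150*500/(5) = 15000
    cost = 150 + 2*500*9 + 150 = 9300
step 3: join A via nl
    card(P join A) = 15000*50/(25) = 30000
    cost = 9300 + 15000*50 = 759300

759300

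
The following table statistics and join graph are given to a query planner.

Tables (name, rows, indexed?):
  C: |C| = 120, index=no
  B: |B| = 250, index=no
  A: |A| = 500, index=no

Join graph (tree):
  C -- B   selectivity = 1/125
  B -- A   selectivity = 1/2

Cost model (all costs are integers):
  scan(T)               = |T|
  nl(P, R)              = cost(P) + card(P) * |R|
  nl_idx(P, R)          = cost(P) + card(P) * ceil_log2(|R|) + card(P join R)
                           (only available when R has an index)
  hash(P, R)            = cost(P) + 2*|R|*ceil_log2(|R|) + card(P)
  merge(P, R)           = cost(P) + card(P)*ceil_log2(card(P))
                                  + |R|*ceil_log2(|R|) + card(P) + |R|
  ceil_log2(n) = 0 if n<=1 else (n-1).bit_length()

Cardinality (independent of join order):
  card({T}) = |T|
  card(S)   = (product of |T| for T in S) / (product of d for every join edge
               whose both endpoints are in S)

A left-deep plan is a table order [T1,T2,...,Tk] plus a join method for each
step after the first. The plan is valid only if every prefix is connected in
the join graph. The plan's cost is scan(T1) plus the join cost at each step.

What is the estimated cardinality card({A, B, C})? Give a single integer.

60000

Tables in S: A(500), B(250), C(120)
Edges inside S: C-B(d=125), B-A(d=2)
numerator = 500 * 250 * 120 = 15000000
denominator = 125 * 2 = 250
card(S) = 15000000 / 250 = 60000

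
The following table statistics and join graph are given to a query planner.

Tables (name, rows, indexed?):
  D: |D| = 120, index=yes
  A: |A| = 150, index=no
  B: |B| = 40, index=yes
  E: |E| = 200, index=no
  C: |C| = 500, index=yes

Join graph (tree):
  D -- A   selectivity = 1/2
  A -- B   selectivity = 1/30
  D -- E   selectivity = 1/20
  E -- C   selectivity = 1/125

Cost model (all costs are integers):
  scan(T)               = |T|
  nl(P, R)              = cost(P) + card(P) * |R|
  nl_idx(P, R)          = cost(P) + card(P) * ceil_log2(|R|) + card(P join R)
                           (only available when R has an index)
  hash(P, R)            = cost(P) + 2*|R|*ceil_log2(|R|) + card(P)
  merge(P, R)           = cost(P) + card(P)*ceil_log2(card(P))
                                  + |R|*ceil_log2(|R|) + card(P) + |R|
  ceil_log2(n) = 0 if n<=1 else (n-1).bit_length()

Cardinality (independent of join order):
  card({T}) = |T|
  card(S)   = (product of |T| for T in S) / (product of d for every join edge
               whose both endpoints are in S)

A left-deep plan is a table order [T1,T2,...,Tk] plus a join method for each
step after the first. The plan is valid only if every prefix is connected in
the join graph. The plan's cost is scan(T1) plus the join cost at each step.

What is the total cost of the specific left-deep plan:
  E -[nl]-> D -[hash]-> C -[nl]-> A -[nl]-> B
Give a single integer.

step 1: scan E: cost=200, card=200
step 2: join D via nl
    card(P join D) = 200*120/(20) = 1200
    cost = 200 + 200*120 = 24200
step 3: join C via hash
    card(P join C) = 1200*500/(125) = 4800
    cost = 24200 + 2*500*9 + 1200 = 34400
step 4: join A via nl
    card(P join A) = 4800*150/(2) = 360000
    cost = 34400 + 4800*150 = 754400
step 5: join B via nl
    card(P join B) = 360000*40/(30) = 480000
    cost = 754400 + 360000*40 = 15154400

15154400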